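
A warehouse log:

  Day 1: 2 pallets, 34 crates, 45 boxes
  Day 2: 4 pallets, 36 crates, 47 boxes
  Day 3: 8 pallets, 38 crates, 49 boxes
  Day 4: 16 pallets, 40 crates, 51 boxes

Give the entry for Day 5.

32 pallets, 42 crates, 53 boxes

Pallets: ×2 each step; 2, 4, 8, 16 → 32.
Crates: +2 each step; 34, 36, 38, 40 → 42.
For the boxes, always 11 more than the crates: 45, 47, 49, 51 → 53.
So the next record is 32 pallets, 42 crates, 53 boxes.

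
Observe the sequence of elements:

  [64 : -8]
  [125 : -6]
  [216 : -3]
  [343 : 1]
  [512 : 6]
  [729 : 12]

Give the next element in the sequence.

[1000 : 19]

First component — perfect cubes: 4³, 5³, 6³, …: 64, 125, 216, 343, 512, 729 → 1000.
Second component — differences are 2, 3, 4, … (increasing by 1 each time): -8, -6, -3, 1, 6, 12 → 19.
Putting it together: [1000 : 19].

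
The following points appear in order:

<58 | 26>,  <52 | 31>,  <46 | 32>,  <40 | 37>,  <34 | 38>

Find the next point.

<28 | 43>

First slot — −6 each step: 58, 52, 46, 40, 34 → 28.
Second slot: 26, 31, 32, 37, 38 → 43 (alternating steps +5, +1, +5, +1, …).
Combining the parts gives <28 | 43>.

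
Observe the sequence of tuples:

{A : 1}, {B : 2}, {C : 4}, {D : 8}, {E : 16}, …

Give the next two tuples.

Letter goes A, B, C, D, E → F → G (letters move forward 1 place in the alphabet).
Second component goes 1, 2, 4, 8, 16 → 32 → 64 (×2 each step).
So the next two tuples are {F : 32} and {G : 64}.

{F : 32}, {G : 64}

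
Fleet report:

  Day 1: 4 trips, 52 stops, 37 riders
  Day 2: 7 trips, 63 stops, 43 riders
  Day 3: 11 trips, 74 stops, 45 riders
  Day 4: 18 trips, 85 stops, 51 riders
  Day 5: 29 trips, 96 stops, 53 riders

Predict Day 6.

Trips — each term is the sum of the two before it: 4, 7, 11, 18, 29 → 47.
Stops: +11 each step; 52, 63, 74, 85, 96 → 107.
For the riders, alternating steps +6, +2, +6, +2, …: 37, 43, 45, 51, 53 → 59.
So the next row is 47 trips, 107 stops, 59 riders.

47 trips, 107 stops, 59 riders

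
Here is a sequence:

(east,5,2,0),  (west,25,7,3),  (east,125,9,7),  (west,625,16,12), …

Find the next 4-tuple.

(east,3125,25,18)

Direction goes east, west, east, west → east (alternates east ↔ west).
Second entry goes 5, 25, 125, 625 → 3125 (×5 each step).
For the third entry, each term is the sum of the two before it: 2, 7, 9, 16 → 25.
For the fourth entry, differences are 3, 4, 5, … (increasing by 1 each time): 0, 3, 7, 12 → 18.
Putting it together: (east,3125,25,18).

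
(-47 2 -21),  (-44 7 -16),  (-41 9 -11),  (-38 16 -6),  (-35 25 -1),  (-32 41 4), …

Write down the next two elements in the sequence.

First part: +3 each step, so -47, -44, -41, -38, -35, -32 → -29 → -26.
Second part: each term is the sum of the two before it, so 2, 7, 9, 16, 25, 41 → 66 → 107.
Third part — +5 each step: -21, -16, -11, -6, -1, 4 → 9 → 14.
Putting the parts together: (-29 66 9) and then (-26 107 14).

(-29 66 9), (-26 107 14)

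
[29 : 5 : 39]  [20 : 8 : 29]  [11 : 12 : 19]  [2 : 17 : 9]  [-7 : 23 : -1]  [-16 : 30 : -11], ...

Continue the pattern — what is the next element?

First slot: −9 each step; 29, 20, 11, 2, -7, -16 → -25.
Second slot goes 5, 8, 12, 17, 23, 30 → 38 (differences are 3, 4, 5, … (increasing by 1 each time)).
Third slot: 39, 29, 19, 9, -1, -11 → -21 (−10 each step).
So the next element is [-25 : 38 : -21].

[-25 : 38 : -21]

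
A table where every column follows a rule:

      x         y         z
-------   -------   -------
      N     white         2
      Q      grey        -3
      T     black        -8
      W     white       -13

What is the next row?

Z  grey  -18

Column x — letters move forward 3 places in the alphabet: N, Q, T, W → Z.
Column y: white, grey, black, white → grey (repeats white → grey → black).
Column z: −5 each step; 2, -3, -8, -13 → -18.
So the next row is Z  grey  -18.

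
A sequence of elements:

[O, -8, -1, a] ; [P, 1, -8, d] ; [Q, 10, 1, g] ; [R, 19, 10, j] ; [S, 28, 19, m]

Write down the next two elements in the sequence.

[T, 37, 28, p], [U, 46, 37, s]

First letter: letters move forward 1 place in the alphabet; O, P, Q, R, S → T → U.
Second entry: +9 each step, so -8, 1, 10, 19, 28 → 37 → 46.
Third entry — always the previous value of the second entry: -1, -8, 1, 10, 19 → 28 → 37.
Second letter: letters move forward 3 places in the alphabet, so a, d, g, j, m → p → s.
So the next two elements are [T, 37, 28, p] and [U, 46, 37, s].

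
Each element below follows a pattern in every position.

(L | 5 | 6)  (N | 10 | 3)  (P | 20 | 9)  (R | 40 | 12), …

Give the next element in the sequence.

(T | 80 | 21)

Letter goes L, N, P, R → T (letters move forward 2 places in the alphabet).
For the second coordinate, ×2 each step: 5, 10, 20, 40 → 80.
Third coordinate: each term is the sum of the two before it; 6, 3, 9, 12 → 21.
Combining the parts gives (T | 80 | 21).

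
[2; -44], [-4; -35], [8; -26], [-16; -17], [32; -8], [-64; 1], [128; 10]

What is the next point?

First entry — ×(-2) each step: 2, -4, 8, -16, 32, -64, 128 → -256.
Second entry: +9 each step; -44, -35, -26, -17, -8, 1, 10 → 19.
Putting it together: [-256; 19].

[-256; 19]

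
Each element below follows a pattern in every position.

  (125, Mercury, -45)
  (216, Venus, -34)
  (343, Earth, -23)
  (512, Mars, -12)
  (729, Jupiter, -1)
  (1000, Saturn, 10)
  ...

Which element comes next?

First component: 125, 216, 343, 512, 729, 1000 → 1331 (perfect cubes: 5³, 6³, 7³, …).
Planet — runs through the planets Mercury→Neptune: Mercury, Venus, Earth, Mars, Jupiter, Saturn → Uranus.
Third component: -45, -34, -23, -12, -1, 10 → 21 (+11 each step).
Putting it together: (1331, Uranus, 21).

(1331, Uranus, 21)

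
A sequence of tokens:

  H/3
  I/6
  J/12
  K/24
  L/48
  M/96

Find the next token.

N/192

Letter: H, I, J, K, L, M → N (letters move forward 1 place in the alphabet).
Second component: 3, 6, 12, 24, 48, 96 → 192 (×2 each step).
So the next token is N/192.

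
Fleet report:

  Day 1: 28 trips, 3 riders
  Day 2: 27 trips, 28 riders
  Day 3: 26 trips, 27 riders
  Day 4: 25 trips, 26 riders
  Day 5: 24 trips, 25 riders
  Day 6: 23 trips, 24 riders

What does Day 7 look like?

Trips — −1 each step: 28, 27, 26, 25, 24, 23 → 22.
Riders goes 3, 28, 27, 26, 25, 24 → 23 (always the previous value of the trips).
So the next line is 22 trips, 23 riders.

22 trips, 23 riders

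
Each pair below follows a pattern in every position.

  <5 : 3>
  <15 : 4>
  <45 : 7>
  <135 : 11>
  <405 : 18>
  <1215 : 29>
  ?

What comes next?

<3645 : 47>

First value — ×3 each step: 5, 15, 45, 135, 405, 1215 → 3645.
Second value — each term is the sum of the two before it: 3, 4, 7, 11, 18, 29 → 47.
Combining the parts gives <3645 : 47>.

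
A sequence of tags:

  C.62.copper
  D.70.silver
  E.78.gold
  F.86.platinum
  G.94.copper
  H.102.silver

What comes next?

Letter: C, D, E, F, G, H → I (letters move forward 1 place in the alphabet).
Second component — +8 each step: 62, 70, 78, 86, 94, 102 → 110.
Metal: repeats copper → silver → gold → platinum; copper, silver, gold, platinum, copper, silver → gold.
Putting it together: I.110.gold.

I.110.gold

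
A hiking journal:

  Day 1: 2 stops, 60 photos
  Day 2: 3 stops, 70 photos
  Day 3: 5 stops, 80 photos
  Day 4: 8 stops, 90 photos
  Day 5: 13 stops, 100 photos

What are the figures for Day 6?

21 stops, 110 photos

Stops: each term is the sum of the two before it; 2, 3, 5, 8, 13 → 21.
Photos — +10 each step: 60, 70, 80, 90, 100 → 110.
Putting it together: 21 stops, 110 photos.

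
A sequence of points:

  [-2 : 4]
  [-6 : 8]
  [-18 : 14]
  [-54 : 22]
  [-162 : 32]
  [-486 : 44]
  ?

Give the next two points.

[-1458 : 58], [-4374 : 74]

First value — ×3 each step: -2, -6, -18, -54, -162, -486 → -1458 → -4374.
For the second value, differences are 4, 6, 8, … (increasing by 2 each time): 4, 8, 14, 22, 32, 44 → 58 → 74.
So the next two points are [-1458 : 58] and [-4374 : 74].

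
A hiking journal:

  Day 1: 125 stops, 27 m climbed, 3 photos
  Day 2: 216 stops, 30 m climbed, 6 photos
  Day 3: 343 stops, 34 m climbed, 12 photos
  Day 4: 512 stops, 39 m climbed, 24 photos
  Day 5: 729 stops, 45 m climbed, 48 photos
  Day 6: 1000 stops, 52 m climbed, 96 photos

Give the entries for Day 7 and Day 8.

For the stops, perfect cubes: 5³, 6³, 7³, …: 125, 216, 343, 512, 729, 1000 → 1331 → 1728.
M climbed goes 27, 30, 34, 39, 45, 52 → 60 → 69 (differences are 3, 4, 5, … (increasing by 1 each time)).
Photos: ×2 each step, so 3, 6, 12, 24, 48, 96 → 192 → 384.
So the next two rows are 1331 stops, 60 m climbed, 192 photos and 1728 stops, 69 m climbed, 384 photos.

1331 stops, 60 m climbed, 192 photos; 1728 stops, 69 m climbed, 384 photos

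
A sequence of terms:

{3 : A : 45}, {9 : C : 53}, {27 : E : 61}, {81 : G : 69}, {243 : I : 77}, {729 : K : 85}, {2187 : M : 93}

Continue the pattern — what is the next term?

{6561 : O : 101}

First coordinate: 3, 9, 27, 81, 243, 729, 2187 → 6561 (×3 each step).
For the letter, letters move forward 2 places in the alphabet: A, C, E, G, I, K, M → O.
Third coordinate goes 45, 53, 61, 69, 77, 85, 93 → 101 (+8 each step).
So the next term is {6561 : O : 101}.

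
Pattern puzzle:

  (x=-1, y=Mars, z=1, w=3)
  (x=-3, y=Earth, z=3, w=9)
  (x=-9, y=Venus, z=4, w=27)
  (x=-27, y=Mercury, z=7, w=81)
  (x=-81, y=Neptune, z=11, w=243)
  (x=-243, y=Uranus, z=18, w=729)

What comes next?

(x=-729, y=Saturn, z=29, w=2187)

X: ×3 each step, so -1, -3, -9, -27, -81, -243 → -729.
For the y, runs backward through the planets Mercury→Neptune: Mars, Earth, Venus, Mercury, Neptune, Uranus → Saturn.
Z — each term is the sum of the two before it: 1, 3, 4, 7, 11, 18 → 29.
W — ×3 each step: 3, 9, 27, 81, 243, 729 → 2187.
Combining the parts gives (x=-729, y=Saturn, z=29, w=2187).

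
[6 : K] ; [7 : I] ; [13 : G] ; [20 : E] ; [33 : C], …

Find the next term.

[53 : A]

First part goes 6, 7, 13, 20, 33 → 53 (each term is the sum of the two before it).
Letter goes K, I, G, E, C → A (letters move back 2 places in the alphabet).
Putting it together: [53 : A].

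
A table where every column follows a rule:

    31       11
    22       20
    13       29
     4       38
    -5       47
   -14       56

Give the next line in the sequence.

For the first component, −9 each step: 31, 22, 13, 4, -5, -14 → -23.
For the second component, together with the first component always sums to 42: 11, 20, 29, 38, 47, 56 → 65.
Combining the parts gives -23  65.

-23  65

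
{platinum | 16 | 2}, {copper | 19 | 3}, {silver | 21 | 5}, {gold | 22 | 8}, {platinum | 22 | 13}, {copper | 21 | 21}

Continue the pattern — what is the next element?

For the metal, repeats platinum → copper → silver → gold: platinum, copper, silver, gold, platinum, copper → silver.
For the second value, differences are 3, 2, 1, … (decreasing by 1 each time): 16, 19, 21, 22, 22, 21 → 19.
For the third value, each term is the sum of the two before it: 2, 3, 5, 8, 13, 21 → 34.
Putting it together: {silver | 19 | 34}.

{silver | 19 | 34}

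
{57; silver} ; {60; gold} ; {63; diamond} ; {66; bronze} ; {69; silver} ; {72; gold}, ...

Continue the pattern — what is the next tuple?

{75; diamond}

First entry goes 57, 60, 63, 66, 69, 72 → 75 (+3 each step).
Rank goes silver, gold, diamond, bronze, silver, gold → diamond (repeats silver → gold → diamond → bronze).
Combining the parts gives {75; diamond}.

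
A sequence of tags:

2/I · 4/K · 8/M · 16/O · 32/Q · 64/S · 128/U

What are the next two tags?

First component: ×2 each step; 2, 4, 8, 16, 32, 64, 128 → 256 → 512.
Letter: I, K, M, O, Q, S, U → W → Y (letters move forward 2 places in the alphabet).
Putting the parts together: 256/W and then 512/Y.

256/W then 512/Y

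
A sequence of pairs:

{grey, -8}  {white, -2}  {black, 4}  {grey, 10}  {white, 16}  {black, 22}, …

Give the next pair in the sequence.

Shade: grey, white, black, grey, white, black → grey (repeats grey → white → black).
Second part goes -8, -2, 4, 10, 16, 22 → 28 (+6 each step).
Combining the parts gives {grey, 28}.

{grey, 28}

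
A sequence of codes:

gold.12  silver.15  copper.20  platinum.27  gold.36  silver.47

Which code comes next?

copper.60

Metal goes gold, silver, copper, platinum, gold, silver → copper (repeats gold → silver → copper → platinum).
For the second component, differences are 3, 5, 7, … (increasing by 2 each time): 12, 15, 20, 27, 36, 47 → 60.
Combining the parts gives copper.60.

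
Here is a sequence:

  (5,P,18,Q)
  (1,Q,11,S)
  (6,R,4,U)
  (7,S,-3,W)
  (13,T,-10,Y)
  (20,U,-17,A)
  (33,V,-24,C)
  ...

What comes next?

(53,W,-31,E)

First value: 5, 1, 6, 7, 13, 20, 33 → 53 (each term is the sum of the two before it).
First letter goes P, Q, R, S, T, U, V → W (letters move forward 1 place in the alphabet).
For the third value, −7 each step: 18, 11, 4, -3, -10, -17, -24 → -31.
Second letter goes Q, S, U, W, Y, A, C → E (letters move forward 2 places in the alphabet, wrapping Z→A).
Putting it together: (53,W,-31,E).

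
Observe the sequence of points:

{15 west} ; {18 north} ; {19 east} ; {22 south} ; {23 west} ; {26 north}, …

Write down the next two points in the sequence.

{27 east}, {30 south}

First component goes 15, 18, 19, 22, 23, 26 → 27 → 30 (alternating steps +3, +1, +3, +1, …).
Direction: repeats west → north → east → south, so west, north, east, south, west, north → east → south.
So the next two points are {27 east} and {30 south}.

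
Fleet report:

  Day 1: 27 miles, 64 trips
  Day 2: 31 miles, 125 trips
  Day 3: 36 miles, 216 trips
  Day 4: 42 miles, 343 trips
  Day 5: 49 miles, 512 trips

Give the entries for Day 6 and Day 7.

57 miles, 729 trips; 66 miles, 1000 trips

Miles — differences are 4, 5, 6, … (increasing by 1 each time): 27, 31, 36, 42, 49 → 57 → 66.
Trips: 64, 125, 216, 343, 512 → 729 → 1000 (perfect cubes: 4³, 5³, 6³, …).
So the next two lines are 57 miles, 729 trips and 66 miles, 1000 trips.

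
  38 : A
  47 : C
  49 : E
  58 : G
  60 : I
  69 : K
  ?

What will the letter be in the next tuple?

M

First slot — alternating steps +9, +2, +9, +2, …: 38, 47, 49, 58, 60, 69 → 71.
Letter: letters move forward 2 places in the alphabet; A, C, E, G, I, K → M.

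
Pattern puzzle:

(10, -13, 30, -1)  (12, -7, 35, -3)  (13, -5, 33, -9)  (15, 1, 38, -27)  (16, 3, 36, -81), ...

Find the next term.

(18, 9, 41, -243)

First part: alternating steps +2, +1, +2, +1, …; 10, 12, 13, 15, 16 → 18.
Second part — alternating steps +6, +2, +6, +2, …: -13, -7, -5, 1, 3 → 9.
Third part: 30, 35, 33, 38, 36 → 41 (alternating steps +5, −2, +5, −2, …).
Fourth part — ×3 each step: -1, -3, -9, -27, -81 → -243.
So the next term is (18, 9, 41, -243).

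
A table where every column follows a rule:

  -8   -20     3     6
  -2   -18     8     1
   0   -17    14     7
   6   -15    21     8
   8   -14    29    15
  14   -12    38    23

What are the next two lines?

First component: -8, -2, 0, 6, 8, 14 → 16 → 22 (alternating steps +6, +2, +6, +2, …).
For the second component, alternating steps +2, +1, +2, +1, …: -20, -18, -17, -15, -14, -12 → -11 → -9.
For the third component, differences are 5, 6, 7, … (increasing by 1 each time): 3, 8, 14, 21, 29, 38 → 48 → 59.
For the fourth component, each term is the sum of the two before it: 6, 1, 7, 8, 15, 23 → 38 → 61.
So the next two lines are 16  -11  48  38 and 22  -9  59  61.

16  -11  48  38; 22  -9  59  61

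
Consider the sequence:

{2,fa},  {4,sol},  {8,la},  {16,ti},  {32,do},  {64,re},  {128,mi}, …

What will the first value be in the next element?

256

First value: ×2 each step; 2, 4, 8, 16, 32, 64, 128 → 256.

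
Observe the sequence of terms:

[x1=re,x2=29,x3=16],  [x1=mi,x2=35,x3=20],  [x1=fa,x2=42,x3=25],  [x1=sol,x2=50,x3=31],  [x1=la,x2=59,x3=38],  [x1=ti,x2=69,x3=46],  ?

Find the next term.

X1: re, mi, fa, sol, la, ti → do (runs through the solfège scale do→ti).
For the x2, differences are 6, 7, 8, … (increasing by 1 each time): 29, 35, 42, 50, 59, 69 → 80.
X3: differences are 4, 5, 6, … (increasing by 1 each time), so 16, 20, 25, 31, 38, 46 → 55.
So the next term is [x1=do,x2=80,x3=55].

[x1=do,x2=80,x3=55]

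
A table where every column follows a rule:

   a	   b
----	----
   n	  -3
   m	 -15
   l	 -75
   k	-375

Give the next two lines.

Column a: letters move back 1 place in the alphabet; n, m, l, k → j → i.
Column b: ×5 each step, so -3, -15, -75, -375 → -1875 → -9375.
So the next two lines are j  -1875 and i  -9375.

j  -1875; i  -9375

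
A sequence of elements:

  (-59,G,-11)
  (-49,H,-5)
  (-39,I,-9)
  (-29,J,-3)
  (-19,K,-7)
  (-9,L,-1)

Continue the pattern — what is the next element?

First component: -59, -49, -39, -29, -19, -9 → 1 (+10 each step).
Letter: letters move forward 1 place in the alphabet; G, H, I, J, K, L → M.
Third component: alternating steps +6, −4, +6, −4, …, so -11, -5, -9, -3, -7, -1 → -5.
Combining the parts gives (1,M,-5).

(1,M,-5)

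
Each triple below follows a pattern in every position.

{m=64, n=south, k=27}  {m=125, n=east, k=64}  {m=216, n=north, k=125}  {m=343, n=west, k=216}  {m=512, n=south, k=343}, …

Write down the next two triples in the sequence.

{m=729, n=east, k=512}, {m=1000, n=north, k=729}

For the m, perfect cubes: 4³, 5³, 6³, …: 64, 125, 216, 343, 512 → 729 → 1000.
N: repeats south → east → north → west, so south, east, north, west, south → east → north.
K: perfect cubes: 3³, 4³, 5³, …; 27, 64, 125, 216, 343 → 512 → 729.
So the next two triples are {m=729, n=east, k=512} and {m=1000, n=north, k=729}.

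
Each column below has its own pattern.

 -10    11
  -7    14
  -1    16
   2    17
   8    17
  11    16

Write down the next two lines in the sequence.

17  14; 20  11

First component: alternating steps +3, +6, +3, +6, …; -10, -7, -1, 2, 8, 11 → 17 → 20.
For the second component, differences are 3, 2, 1, … (decreasing by 1 each time): 11, 14, 16, 17, 17, 16 → 14 → 11.
Putting the parts together: 17  14 and then 20  11.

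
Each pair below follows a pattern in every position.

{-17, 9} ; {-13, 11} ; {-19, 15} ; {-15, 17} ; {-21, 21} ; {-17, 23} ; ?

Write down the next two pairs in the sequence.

{-23, 27}, {-19, 29}

First component: alternating steps +4, −6, +4, −6, …; -17, -13, -19, -15, -21, -17 → -23 → -19.
Second component: alternating steps +2, +4, +2, +4, …, so 9, 11, 15, 17, 21, 23 → 27 → 29.
Putting the parts together: {-23, 27} and then {-19, 29}.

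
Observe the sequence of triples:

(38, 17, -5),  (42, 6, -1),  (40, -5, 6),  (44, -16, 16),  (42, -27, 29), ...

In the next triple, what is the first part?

For the first part, alternating steps +4, −2, +4, −2, …: 38, 42, 40, 44, 42 → 46.

46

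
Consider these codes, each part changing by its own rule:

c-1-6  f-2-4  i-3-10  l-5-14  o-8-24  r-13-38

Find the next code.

u-21-62

Letter — letters move forward 3 places in the alphabet: c, f, i, l, o, r → u.
Second component — each term is the sum of the two before it: 1, 2, 3, 5, 8, 13 → 21.
Third component goes 6, 4, 10, 14, 24, 38 → 62 (each term is the sum of the two before it).
Putting it together: u-21-62.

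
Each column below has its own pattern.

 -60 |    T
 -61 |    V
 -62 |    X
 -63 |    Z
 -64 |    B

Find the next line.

First component — −1 each step: -60, -61, -62, -63, -64 → -65.
Letter goes T, V, X, Z, B → D (letters move forward 2 places in the alphabet, wrapping Z→A).
Putting it together: -65  D.

-65  D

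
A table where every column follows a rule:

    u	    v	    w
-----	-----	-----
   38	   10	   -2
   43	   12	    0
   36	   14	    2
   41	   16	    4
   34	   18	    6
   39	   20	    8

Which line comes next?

Column u: alternating steps +5, −7, +5, −7, …, so 38, 43, 36, 41, 34, 39 → 32.
Column v: +2 each step, so 10, 12, 14, 16, 18, 20 → 22.
Column w — always 12 less than the column v: -2, 0, 2, 4, 6, 8 → 10.
So the next line is 32  22  10.

32  22  10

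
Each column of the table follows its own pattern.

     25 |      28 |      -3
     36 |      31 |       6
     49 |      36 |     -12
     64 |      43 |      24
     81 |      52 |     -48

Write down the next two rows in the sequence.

100  63  96; 121  76  -192

For the first component, perfect squares: 5², 6², 7², …: 25, 36, 49, 64, 81 → 100 → 121.
Second component: 28, 31, 36, 43, 52 → 63 → 76 (differences are 3, 5, 7, … (increasing by 2 each time)).
Third component — ×(-2) each step: -3, 6, -12, 24, -48 → 96 → -192.
Putting the parts together: 100  63  96 and then 121  76  -192.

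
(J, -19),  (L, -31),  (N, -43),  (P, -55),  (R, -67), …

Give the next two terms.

(T, -79), (V, -91)

Letter: letters move forward 2 places in the alphabet; J, L, N, P, R → T → V.
Second slot — −12 each step: -19, -31, -43, -55, -67 → -79 → -91.
So the next two terms are (T, -79) and (V, -91).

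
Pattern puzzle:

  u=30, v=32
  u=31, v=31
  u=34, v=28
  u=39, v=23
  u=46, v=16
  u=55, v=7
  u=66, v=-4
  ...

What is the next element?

For the u, differences are 1, 3, 5, … (increasing by 2 each time): 30, 31, 34, 39, 46, 55, 66 → 79.
V goes 32, 31, 28, 23, 16, 7, -4 → -17 (together with the u always sums to 62).
So the next element is u=79, v=-17.

u=79, v=-17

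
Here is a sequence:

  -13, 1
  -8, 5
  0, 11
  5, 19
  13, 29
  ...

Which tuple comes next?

18, 41

First entry: alternating steps +5, +8, +5, +8, …; -13, -8, 0, 5, 13 → 18.
For the second entry, differences are 4, 6, 8, … (increasing by 2 each time): 1, 5, 11, 19, 29 → 41.
Putting it together: 18, 41.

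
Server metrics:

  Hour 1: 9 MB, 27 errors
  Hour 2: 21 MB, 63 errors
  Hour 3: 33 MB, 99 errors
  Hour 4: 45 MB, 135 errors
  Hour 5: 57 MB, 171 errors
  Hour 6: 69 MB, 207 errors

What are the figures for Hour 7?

MB: +12 each step, so 9, 21, 33, 45, 57, 69 → 81.
Errors: 27, 63, 99, 135, 171, 207 → 243 (always 3 × the MB).
Combining the parts gives 81 MB, 243 errors.

81 MB, 243 errors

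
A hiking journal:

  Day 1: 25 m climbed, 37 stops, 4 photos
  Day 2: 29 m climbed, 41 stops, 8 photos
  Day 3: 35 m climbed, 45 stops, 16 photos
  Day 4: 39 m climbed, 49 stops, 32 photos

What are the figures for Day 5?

M climbed: 25, 29, 35, 39 → 45 (alternating steps +4, +6, +4, +6, …).
Stops — +4 each step: 37, 41, 45, 49 → 53.
For the photos, ×2 each step: 4, 8, 16, 32 → 64.
Combining the parts gives 45 m climbed, 53 stops, 64 photos.

45 m climbed, 53 stops, 64 photos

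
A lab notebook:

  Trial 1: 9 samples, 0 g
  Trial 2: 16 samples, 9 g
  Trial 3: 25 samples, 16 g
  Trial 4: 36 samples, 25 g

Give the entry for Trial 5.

Samples: 9, 16, 25, 36 → 49 (perfect squares: 3², 4², 5², …).
G: alternating steps +9, +7, +9, +7, …; 0, 9, 16, 25 → 32.
So the next row is 49 samples, 32 g.

49 samples, 32 g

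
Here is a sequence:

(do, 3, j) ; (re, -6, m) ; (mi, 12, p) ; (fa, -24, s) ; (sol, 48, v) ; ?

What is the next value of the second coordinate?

Note: runs through the solfège scale do→ti; do, re, mi, fa, sol → la.
For the second coordinate, ×(-2) each step: 3, -6, 12, -24, 48 → -96.
Letter goes j, m, p, s, v → y (letters move forward 3 places in the alphabet).

-96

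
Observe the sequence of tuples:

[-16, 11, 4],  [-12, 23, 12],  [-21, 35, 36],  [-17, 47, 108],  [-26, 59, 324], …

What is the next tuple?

[-22, 71, 972]

First slot: alternating steps +4, −9, +4, −9, …; -16, -12, -21, -17, -26 → -22.
Second slot — +12 each step: 11, 23, 35, 47, 59 → 71.
Third slot goes 4, 12, 36, 108, 324 → 972 (×3 each step).
So the next tuple is [-22, 71, 972].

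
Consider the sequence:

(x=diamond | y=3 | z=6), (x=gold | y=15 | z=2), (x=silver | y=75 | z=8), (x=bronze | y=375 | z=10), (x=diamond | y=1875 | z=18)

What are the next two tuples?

X: diamond, gold, silver, bronze, diamond → gold → silver (repeats diamond → gold → silver → bronze).
For the y, ×5 each step: 3, 15, 75, 375, 1875 → 9375 → 46875.
Z: 6, 2, 8, 10, 18 → 28 → 46 (each term is the sum of the two before it).
Putting the parts together: (x=gold | y=9375 | z=28) and then (x=silver | y=46875 | z=46).

(x=gold | y=9375 | z=28), (x=silver | y=46875 | z=46)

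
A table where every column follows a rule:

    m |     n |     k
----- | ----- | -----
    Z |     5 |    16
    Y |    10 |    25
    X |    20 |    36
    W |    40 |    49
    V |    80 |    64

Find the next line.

For the column m, letters move back 1 place in the alphabet: Z, Y, X, W, V → U.
Column n: ×2 each step; 5, 10, 20, 40, 80 → 160.
Column k — perfect squares: 4², 5², 6², …: 16, 25, 36, 49, 64 → 81.
So the next line is U  160  81.

U  160  81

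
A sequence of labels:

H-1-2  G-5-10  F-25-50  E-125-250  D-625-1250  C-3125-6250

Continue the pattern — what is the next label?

B-15625-31250

Letter goes H, G, F, E, D, C → B (letters move back 1 place in the alphabet).
Second component goes 1, 5, 25, 125, 625, 3125 → 15625 (×5 each step).
Third component: ×5 each step; 2, 10, 50, 250, 1250, 6250 → 31250.
Putting it together: B-15625-31250.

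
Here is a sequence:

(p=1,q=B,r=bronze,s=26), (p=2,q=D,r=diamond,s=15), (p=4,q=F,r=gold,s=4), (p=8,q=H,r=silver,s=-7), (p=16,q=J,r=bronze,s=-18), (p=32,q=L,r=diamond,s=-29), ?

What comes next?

P — ×2 each step: 1, 2, 4, 8, 16, 32 → 64.
Q: letters move forward 2 places in the alphabet; B, D, F, H, J, L → N.
R: repeats bronze → diamond → gold → silver; bronze, diamond, gold, silver, bronze, diamond → gold.
S: −11 each step, so 26, 15, 4, -7, -18, -29 → -40.
So the next 4-tuple is (p=64,q=N,r=gold,s=-40).

(p=64,q=N,r=gold,s=-40)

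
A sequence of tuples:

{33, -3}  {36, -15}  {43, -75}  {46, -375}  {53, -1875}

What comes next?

{56, -9375}

First entry goes 33, 36, 43, 46, 53 → 56 (alternating steps +3, +7, +3, +7, …).
Second entry: ×5 each step; -3, -15, -75, -375, -1875 → -9375.
So the next tuple is {56, -9375}.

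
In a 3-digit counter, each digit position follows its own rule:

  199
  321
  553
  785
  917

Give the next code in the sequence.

First digit: +2 each step, mod 10, so 1, 3, 5, 7, 9 → 1.
Second digit goes 9, 2, 5, 8, 1 → 4 (+3 each step, mod 10).
Third digit: +2 each step, mod 10; 9, 1, 3, 5, 7 → 9.
Putting it together: 149.

149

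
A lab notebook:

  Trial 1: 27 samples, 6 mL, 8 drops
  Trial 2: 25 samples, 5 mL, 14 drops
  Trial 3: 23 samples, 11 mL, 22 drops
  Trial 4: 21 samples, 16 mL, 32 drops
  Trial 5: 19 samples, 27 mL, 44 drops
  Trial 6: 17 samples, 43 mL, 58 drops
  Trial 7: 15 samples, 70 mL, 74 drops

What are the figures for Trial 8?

13 samples, 113 mL, 92 drops

Samples — −2 each step: 27, 25, 23, 21, 19, 17, 15 → 13.
For the mL, each term is the sum of the two before it: 6, 5, 11, 16, 27, 43, 70 → 113.
Drops — differences are 6, 8, 10, … (increasing by 2 each time): 8, 14, 22, 32, 44, 58, 74 → 92.
Putting it together: 13 samples, 113 mL, 92 drops.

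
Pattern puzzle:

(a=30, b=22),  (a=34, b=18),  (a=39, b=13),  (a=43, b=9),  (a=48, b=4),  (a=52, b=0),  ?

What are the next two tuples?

A goes 30, 34, 39, 43, 48, 52 → 57 → 61 (alternating steps +4, +5, +4, +5, …).
B — together with the a always sums to 52: 22, 18, 13, 9, 4, 0 → -5 → -9.
Putting the parts together: (a=57, b=-5) and then (a=61, b=-9).

(a=57, b=-5), (a=61, b=-9)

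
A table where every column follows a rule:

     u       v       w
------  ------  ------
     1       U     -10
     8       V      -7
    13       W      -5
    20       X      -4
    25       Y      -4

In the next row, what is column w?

Column w goes -10, -7, -5, -4, -4 → -5 (differences are 3, 2, 1, … (decreasing by 1 each time)).

-5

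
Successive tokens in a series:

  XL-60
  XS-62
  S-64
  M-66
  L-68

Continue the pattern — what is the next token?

Size goes XL, XS, S, M, L → XL (runs through clothing sizes XS→XL).
Second component: 60, 62, 64, 66, 68 → 70 (+2 each step).
Combining the parts gives XL-70.

XL-70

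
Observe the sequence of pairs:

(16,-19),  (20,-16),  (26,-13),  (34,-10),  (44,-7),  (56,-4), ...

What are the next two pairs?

(70,-1), (86,2)

First entry: differences are 4, 6, 8, … (increasing by 2 each time), so 16, 20, 26, 34, 44, 56 → 70 → 86.
For the second entry, +3 each step: -19, -16, -13, -10, -7, -4 → -1 → 2.
So the next two pairs are (70,-1) and (86,2).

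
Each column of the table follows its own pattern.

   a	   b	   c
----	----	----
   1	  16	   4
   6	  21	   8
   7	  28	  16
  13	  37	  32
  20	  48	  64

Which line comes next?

33  61  128

Column a: each term is the sum of the two before it, so 1, 6, 7, 13, 20 → 33.
Column b: differences are 5, 7, 9, … (increasing by 2 each time); 16, 21, 28, 37, 48 → 61.
Column c: ×2 each step; 4, 8, 16, 32, 64 → 128.
Combining the parts gives 33  61  128.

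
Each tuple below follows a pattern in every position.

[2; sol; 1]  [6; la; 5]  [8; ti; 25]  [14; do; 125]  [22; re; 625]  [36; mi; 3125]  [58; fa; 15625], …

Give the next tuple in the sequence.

[94; sol; 78125]

First coordinate: 2, 6, 8, 14, 22, 36, 58 → 94 (each term is the sum of the two before it).
Note: sol, la, ti, do, re, mi, fa → sol (runs through the solfège scale do→ti).
Third coordinate: ×5 each step, so 1, 5, 25, 125, 625, 3125, 15625 → 78125.
Combining the parts gives [94; sol; 78125].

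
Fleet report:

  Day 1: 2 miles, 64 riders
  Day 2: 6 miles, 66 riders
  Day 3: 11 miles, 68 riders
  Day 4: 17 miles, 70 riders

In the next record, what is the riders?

72

Riders: 64, 66, 68, 70 → 72 (+2 each step).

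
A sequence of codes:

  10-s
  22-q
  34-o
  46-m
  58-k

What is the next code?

70-i

First component: 10, 22, 34, 46, 58 → 70 (+12 each step).
Letter: letters move back 2 places in the alphabet; s, q, o, m, k → i.
So the next code is 70-i.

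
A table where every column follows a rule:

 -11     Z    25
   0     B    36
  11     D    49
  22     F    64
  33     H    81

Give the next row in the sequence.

44  J  100

First component goes -11, 0, 11, 22, 33 → 44 (+11 each step).
Letter: letters move forward 2 places in the alphabet, wrapping Z→A, so Z, B, D, F, H → J.
Third component — perfect squares: 5², 6², 7², …: 25, 36, 49, 64, 81 → 100.
Combining the parts gives 44  J  100.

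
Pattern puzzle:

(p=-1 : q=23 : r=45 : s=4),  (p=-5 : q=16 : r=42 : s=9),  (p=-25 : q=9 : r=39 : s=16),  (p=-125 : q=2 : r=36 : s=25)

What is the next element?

(p=-625 : q=-5 : r=33 : s=36)

P: -1, -5, -25, -125 → -625 (×5 each step).
For the q, −7 each step: 23, 16, 9, 2 → -5.
R: −3 each step; 45, 42, 39, 36 → 33.
S: perfect squares: 2², 3², 4², …; 4, 9, 16, 25 → 36.
Combining the parts gives (p=-625 : q=-5 : r=33 : s=36).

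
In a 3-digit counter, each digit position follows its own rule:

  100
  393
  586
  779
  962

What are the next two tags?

155, 348

First digit: 1, 3, 5, 7, 9 → 1 → 3 (+2 each step, mod 10).
Second digit: 0, 9, 8, 7, 6 → 5 → 4 (−1 each step, mod 10).
Third digit: +3 each step, mod 10, so 0, 3, 6, 9, 2 → 5 → 8.
Putting the parts together: 155 and then 348.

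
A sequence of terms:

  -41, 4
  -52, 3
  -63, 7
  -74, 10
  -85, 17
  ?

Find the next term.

-96, 27

First component goes -41, -52, -63, -74, -85 → -96 (−11 each step).
Second component: 4, 3, 7, 10, 17 → 27 (each term is the sum of the two before it).
Putting it together: -96, 27.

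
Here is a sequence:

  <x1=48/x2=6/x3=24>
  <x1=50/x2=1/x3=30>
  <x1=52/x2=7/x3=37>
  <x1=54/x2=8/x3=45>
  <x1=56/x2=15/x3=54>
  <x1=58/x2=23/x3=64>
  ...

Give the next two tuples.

X1 goes 48, 50, 52, 54, 56, 58 → 60 → 62 (+2 each step).
X2: 6, 1, 7, 8, 15, 23 → 38 → 61 (each term is the sum of the two before it).
X3: 24, 30, 37, 45, 54, 64 → 75 → 87 (differences are 6, 7, 8, … (increasing by 1 each time)).
Putting the parts together: <x1=60/x2=38/x3=75> and then <x1=62/x2=61/x3=87>.

<x1=60/x2=38/x3=75>, <x1=62/x2=61/x3=87>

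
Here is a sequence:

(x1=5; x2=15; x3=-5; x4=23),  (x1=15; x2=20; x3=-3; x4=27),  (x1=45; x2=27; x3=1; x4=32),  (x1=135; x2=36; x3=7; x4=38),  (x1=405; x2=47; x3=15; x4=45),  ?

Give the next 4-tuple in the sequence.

(x1=1215; x2=60; x3=25; x4=53)

X1 goes 5, 15, 45, 135, 405 → 1215 (×3 each step).
X2: 15, 20, 27, 36, 47 → 60 (differences are 5, 7, 9, … (increasing by 2 each time)).
X3 goes -5, -3, 1, 7, 15 → 25 (differences are 2, 4, 6, … (increasing by 2 each time)).
X4 — differences are 4, 5, 6, … (increasing by 1 each time): 23, 27, 32, 38, 45 → 53.
Putting it together: (x1=1215; x2=60; x3=25; x4=53).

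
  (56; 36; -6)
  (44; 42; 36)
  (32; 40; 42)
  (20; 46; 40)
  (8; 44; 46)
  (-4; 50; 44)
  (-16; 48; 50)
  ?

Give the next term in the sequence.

First slot goes 56, 44, 32, 20, 8, -4, -16 → -28 (−12 each step).
Second slot: alternating steps +6, −2, +6, −2, …, so 36, 42, 40, 46, 44, 50, 48 → 54.
Third slot goes -6, 36, 42, 40, 46, 44, 50 → 48 (always the previous value of the second slot).
Combining the parts gives (-28; 54; 48).

(-28; 54; 48)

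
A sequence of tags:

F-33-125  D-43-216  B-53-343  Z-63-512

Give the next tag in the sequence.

X-73-729

Letter: letters move back 2 places in the alphabet, wrapping A→Z; F, D, B, Z → X.
Second component goes 33, 43, 53, 63 → 73 (+10 each step).
Third component: perfect cubes: 5³, 6³, 7³, …; 125, 216, 343, 512 → 729.
Putting it together: X-73-729.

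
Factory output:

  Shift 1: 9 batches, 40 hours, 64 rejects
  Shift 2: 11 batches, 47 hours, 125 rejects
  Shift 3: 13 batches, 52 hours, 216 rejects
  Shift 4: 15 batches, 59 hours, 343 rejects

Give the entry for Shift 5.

17 batches, 64 hours, 512 rejects

Batches: +2 each step; 9, 11, 13, 15 → 17.
Hours: 40, 47, 52, 59 → 64 (alternating steps +7, +5, +7, +5, …).
Rejects: perfect cubes: 4³, 5³, 6³, …; 64, 125, 216, 343 → 512.
Combining the parts gives 17 batches, 64 hours, 512 rejects.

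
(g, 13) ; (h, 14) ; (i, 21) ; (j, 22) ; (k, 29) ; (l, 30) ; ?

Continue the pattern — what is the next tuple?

(m, 37)

Letter — letters move forward 1 place in the alphabet: g, h, i, j, k, l → m.
Second value: 13, 14, 21, 22, 29, 30 → 37 (alternating steps +1, +7, +1, +7, …).
So the next tuple is (m, 37).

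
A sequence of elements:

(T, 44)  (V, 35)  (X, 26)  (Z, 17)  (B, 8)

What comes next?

(D, -1)

Letter: letters move forward 2 places in the alphabet, wrapping Z→A, so T, V, X, Z, B → D.
Second slot: 44, 35, 26, 17, 8 → -1 (−9 each step).
Combining the parts gives (D, -1).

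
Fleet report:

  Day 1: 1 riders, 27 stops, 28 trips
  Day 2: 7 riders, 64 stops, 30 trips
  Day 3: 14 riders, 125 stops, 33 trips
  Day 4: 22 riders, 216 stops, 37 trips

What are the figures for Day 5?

Riders: differences are 6, 7, 8, … (increasing by 1 each time); 1, 7, 14, 22 → 31.
Stops — perfect cubes: 3³, 4³, 5³, …: 27, 64, 125, 216 → 343.
Trips: differences are 2, 3, 4, … (increasing by 1 each time), so 28, 30, 33, 37 → 42.
Putting it together: 31 riders, 343 stops, 42 trips.

31 riders, 343 stops, 42 trips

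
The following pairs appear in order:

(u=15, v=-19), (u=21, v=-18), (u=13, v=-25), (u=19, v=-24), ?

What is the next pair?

U — alternating steps +6, −8, +6, −8, …: 15, 21, 13, 19 → 11.
For the v, alternating steps +1, −7, +1, −7, …: -19, -18, -25, -24 → -31.
Putting it together: (u=11, v=-31).

(u=11, v=-31)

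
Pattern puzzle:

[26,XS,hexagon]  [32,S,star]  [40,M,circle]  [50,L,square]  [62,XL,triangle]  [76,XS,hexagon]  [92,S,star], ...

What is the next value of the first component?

First component goes 26, 32, 40, 50, 62, 76, 92 → 110 (differences are 6, 8, 10, … (increasing by 2 each time)).

110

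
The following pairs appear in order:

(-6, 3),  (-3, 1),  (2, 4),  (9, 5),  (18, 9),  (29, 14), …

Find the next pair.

(42, 23)

First value goes -6, -3, 2, 9, 18, 29 → 42 (differences are 3, 5, 7, … (increasing by 2 each time)).
For the second value, each term is the sum of the two before it: 3, 1, 4, 5, 9, 14 → 23.
Putting it together: (42, 23).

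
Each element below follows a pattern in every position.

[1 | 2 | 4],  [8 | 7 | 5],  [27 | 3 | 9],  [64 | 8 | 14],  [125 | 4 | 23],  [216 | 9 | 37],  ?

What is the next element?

[343 | 5 | 60]

First component goes 1, 8, 27, 64, 125, 216 → 343 (perfect cubes: 1³, 2³, 3³, …).
Second component: alternating steps +5, −4, +5, −4, …, so 2, 7, 3, 8, 4, 9 → 5.
Third component — each term is the sum of the two before it: 4, 5, 9, 14, 23, 37 → 60.
Putting it together: [343 | 5 | 60].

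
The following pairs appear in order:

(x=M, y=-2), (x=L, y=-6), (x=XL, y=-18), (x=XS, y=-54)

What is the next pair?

(x=S, y=-162)

X — runs through clothing sizes XS→XL: M, L, XL, XS → S.
Y: ×3 each step; -2, -6, -18, -54 → -162.
Putting it together: (x=S, y=-162).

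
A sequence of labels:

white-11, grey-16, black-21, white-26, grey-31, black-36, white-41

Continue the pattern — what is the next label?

Shade — repeats white → grey → black: white, grey, black, white, grey, black, white → grey.
Second component — +5 each step: 11, 16, 21, 26, 31, 36, 41 → 46.
So the next label is grey-46.

grey-46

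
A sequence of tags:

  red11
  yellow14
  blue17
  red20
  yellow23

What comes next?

blue26

For the colour, repeats red → yellow → blue: red, yellow, blue, red, yellow → blue.
For the second component, +3 each step: 11, 14, 17, 20, 23 → 26.
So the next tag is blue26.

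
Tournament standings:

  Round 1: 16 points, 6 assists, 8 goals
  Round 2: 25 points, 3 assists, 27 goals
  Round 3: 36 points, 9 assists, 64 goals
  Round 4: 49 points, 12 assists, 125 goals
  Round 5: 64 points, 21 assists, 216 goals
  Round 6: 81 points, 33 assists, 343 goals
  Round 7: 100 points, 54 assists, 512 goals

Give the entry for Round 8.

121 points, 87 assists, 729 goals

Points goes 16, 25, 36, 49, 64, 81, 100 → 121 (perfect squares: 4², 5², 6², …).
Assists — each term is the sum of the two before it: 6, 3, 9, 12, 21, 33, 54 → 87.
Goals: 8, 27, 64, 125, 216, 343, 512 → 729 (perfect cubes: 2³, 3³, 4³, …).
Combining the parts gives 121 points, 87 assists, 729 goals.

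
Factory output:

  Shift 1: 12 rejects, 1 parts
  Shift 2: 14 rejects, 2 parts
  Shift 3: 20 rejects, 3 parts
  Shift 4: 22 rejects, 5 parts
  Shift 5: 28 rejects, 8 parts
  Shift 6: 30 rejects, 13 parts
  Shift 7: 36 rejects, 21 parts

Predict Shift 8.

Rejects goes 12, 14, 20, 22, 28, 30, 36 → 38 (alternating steps +2, +6, +2, +6, …).
Parts — each term is the sum of the two before it: 1, 2, 3, 5, 8, 13, 21 → 34.
Putting it together: 38 rejects, 34 parts.

38 rejects, 34 parts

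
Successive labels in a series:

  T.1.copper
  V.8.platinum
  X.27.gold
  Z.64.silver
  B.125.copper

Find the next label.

D.216.platinum

For the letter, letters move forward 2 places in the alphabet, wrapping Z→A: T, V, X, Z, B → D.
For the second component, perfect cubes: 1³, 2³, 3³, …: 1, 8, 27, 64, 125 → 216.
Metal: copper, platinum, gold, silver, copper → platinum (repeats copper → platinum → gold → silver).
So the next label is D.216.platinum.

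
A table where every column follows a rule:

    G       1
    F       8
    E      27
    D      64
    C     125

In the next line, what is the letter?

B

For the letter, letters move back 1 place in the alphabet: G, F, E, D, C → B.
Second component: perfect cubes: 1³, 2³, 3³, …, so 1, 8, 27, 64, 125 → 216.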